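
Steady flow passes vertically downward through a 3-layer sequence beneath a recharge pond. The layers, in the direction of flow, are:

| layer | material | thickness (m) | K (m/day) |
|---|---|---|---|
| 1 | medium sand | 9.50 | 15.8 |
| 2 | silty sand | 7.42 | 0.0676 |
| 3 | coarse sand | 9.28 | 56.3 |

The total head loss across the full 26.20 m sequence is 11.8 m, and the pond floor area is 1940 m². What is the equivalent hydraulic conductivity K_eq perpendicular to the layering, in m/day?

Flow is perpendicular to layering, so the layers act in series and the equivalent K is the thickness-weighted harmonic mean.
Total thickness L = 9.50 + 7.42 + 9.28 = 26.20 m.
Σ(b_i/K_i) = 9.50/15.8 + 7.42/0.0676 + 9.28/56.3 = 110.5 d.
K_eq = L / Σ(b_i/K_i) = 26.20 / 110.5 = 0.2370 m/day.

0.237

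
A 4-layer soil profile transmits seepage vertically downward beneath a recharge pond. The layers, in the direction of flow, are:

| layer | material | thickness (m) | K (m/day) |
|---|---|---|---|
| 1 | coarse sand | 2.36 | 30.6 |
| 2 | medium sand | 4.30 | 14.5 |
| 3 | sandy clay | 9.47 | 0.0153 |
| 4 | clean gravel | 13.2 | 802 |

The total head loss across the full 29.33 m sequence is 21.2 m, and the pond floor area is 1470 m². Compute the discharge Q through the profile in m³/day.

Flow is perpendicular to layering, so the layers act in series and the equivalent K is the thickness-weighted harmonic mean.
Total thickness L = 2.36 + 4.30 + 9.47 + 13.2 = 29.33 m.
Σ(b_i/K_i) = 2.36/30.6 + 4.30/14.5 + 9.47/0.0153 + 13.2/802 = 619.3 d.
K_eq = L / Σ(b_i/K_i) = 29.33 / 619.3 = 0.04736 m/day.
Q = K_eq · A · (Δh/L) = 0.04736 × 1470 × (21.2/29.33) = 50.32 m³/day.

50.3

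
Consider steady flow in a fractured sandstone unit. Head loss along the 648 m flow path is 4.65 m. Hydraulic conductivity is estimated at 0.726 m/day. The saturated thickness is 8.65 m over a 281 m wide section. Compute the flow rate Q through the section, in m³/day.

12.7

Cross-sectional area A = 281 × 8.65 = 2431 m².
Hydraulic gradient i = Δh / L = 4.65 / 648 = 0.007176.
Darcy's law: Q = K · A · i = 0.7260 × 2431 × 0.007176 = 12.66 m³/day.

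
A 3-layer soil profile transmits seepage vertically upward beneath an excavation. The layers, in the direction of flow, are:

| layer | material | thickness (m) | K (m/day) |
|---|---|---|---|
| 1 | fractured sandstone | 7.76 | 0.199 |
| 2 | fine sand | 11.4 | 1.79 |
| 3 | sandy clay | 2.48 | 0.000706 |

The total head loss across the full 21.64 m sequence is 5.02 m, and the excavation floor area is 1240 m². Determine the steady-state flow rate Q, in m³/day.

1.75

Flow is perpendicular to layering, so the layers act in series and the equivalent K is the thickness-weighted harmonic mean.
Total thickness L = 7.76 + 11.4 + 2.48 = 21.64 m.
Σ(b_i/K_i) = 7.76/0.199 + 11.4/1.79 + 2.48/0.000706 = 3558 d.
K_eq = L / Σ(b_i/K_i) = 21.64 / 3558 = 0.006082 m/day.
Q = K_eq · A · (Δh/L) = 0.006082 × 1240 × (5.02/21.64) = 1.749 m³/day.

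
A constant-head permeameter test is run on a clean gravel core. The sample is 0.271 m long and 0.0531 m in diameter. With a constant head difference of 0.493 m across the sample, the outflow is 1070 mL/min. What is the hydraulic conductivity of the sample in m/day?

Cross-sectional area A = π·(d/2)² = π × (0.0531/2)² = 0.002215 m².
Convert discharge: 1070 mL/min = 1.783e-05 m³/s.
Darcy's law rearranged: K = Q·L / (A·Δh) = 1.783e-05 × 0.271 / (0.002215 × 0.493) = 0.004427 m/s = 382.5 m/day.

382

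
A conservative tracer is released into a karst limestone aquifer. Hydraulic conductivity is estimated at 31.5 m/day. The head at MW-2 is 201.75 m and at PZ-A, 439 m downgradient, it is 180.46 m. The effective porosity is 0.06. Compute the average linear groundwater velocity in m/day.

Hydraulic gradient i = (201.75 − 180.46) / 439 = 21.29 / 439 = 0.04850.
Darcy flux q = K · i = 31.50 × 0.04850 = 1.528 m/day.
Seepage velocity v = q / n_e = 1.528 / 0.06 = 25.46 m/day.

25.5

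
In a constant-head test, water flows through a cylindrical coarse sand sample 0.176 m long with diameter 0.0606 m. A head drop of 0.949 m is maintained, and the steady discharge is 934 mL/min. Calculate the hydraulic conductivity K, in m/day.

Cross-sectional area A = π·(d/2)² = π × (0.0606/2)² = 0.002884 m².
Convert discharge: 934 mL/min = 1.557e-05 m³/s.
Darcy's law rearranged: K = Q·L / (A·Δh) = 1.557e-05 × 0.176 / (0.002884 × 0.949) = 0.001001 m/s = 86.48 m/day.

86.5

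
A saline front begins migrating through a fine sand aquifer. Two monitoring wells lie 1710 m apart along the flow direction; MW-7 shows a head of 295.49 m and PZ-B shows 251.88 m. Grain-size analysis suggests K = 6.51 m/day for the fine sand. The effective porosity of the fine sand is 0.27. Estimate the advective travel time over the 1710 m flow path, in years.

Hydraulic gradient i = (295.49 − 251.88) / 1710 = 43.61 / 1710 = 0.02550.
Darcy flux q = K · i = 6.510 × 0.02550 = 0.1660 m/day.
Seepage velocity v = q / n_e = 0.1660 / 0.27 = 0.6149 m/day.
Travel time t = L / v = 1710 / 0.6149 = 2781 days = 7.614 years.

7.61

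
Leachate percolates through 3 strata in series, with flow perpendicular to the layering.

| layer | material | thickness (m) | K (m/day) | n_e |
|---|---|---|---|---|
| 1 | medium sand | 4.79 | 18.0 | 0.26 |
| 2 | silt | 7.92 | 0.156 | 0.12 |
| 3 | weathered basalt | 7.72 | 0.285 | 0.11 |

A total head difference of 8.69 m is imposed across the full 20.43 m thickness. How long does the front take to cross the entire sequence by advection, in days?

27.4

With flow normal to the layers, continuity requires the same specific discharge q through every layer.
Σ(b_i/K_i) = 4.79/18.0 + 7.92/0.156 + 7.72/0.285 = 78.12 d.
q = Δh / Σ(b_i/K_i) = 8.69 / 78.12 = 0.1112 m/day.
In each layer the seepage velocity is v_i = q/n_i, so the layer transit time is t_i = b_i·n_i / q:
  layer 1 (medium sand): t_1 = 4.79 × 0.26 / 0.1112 = 11.20 d
  layer 2 (silt): t_2 = 7.92 × 0.12 / 0.1112 = 8.544 d
  layer 3 (weathered basalt): t_3 = 7.72 × 0.11 / 0.1112 = 7.634 d
Total t = Σ t_i = 27.37 days.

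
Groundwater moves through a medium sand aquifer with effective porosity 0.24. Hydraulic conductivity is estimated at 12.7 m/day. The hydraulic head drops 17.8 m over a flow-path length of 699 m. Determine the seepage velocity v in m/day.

Hydraulic gradient i = Δh / L = 17.8 / 699 = 0.02546.
Darcy flux q = K · i = 12.70 × 0.02546 = 0.3234 m/day.
Seepage velocity v = q / n_e = 0.3234 / 0.24 = 1.348 m/day.

1.35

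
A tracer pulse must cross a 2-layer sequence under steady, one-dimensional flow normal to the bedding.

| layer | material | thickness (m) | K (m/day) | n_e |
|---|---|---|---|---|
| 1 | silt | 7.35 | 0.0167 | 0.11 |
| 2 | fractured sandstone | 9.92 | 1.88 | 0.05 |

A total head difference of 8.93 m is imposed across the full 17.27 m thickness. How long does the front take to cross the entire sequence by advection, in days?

65.1

With flow normal to the layers, continuity requires the same specific discharge q through every layer.
Σ(b_i/K_i) = 7.35/0.0167 + 9.92/1.88 = 445.4 d.
q = Δh / Σ(b_i/K_i) = 8.93 / 445.4 = 0.02005 m/day.
In each layer the seepage velocity is v_i = q/n_i, so the layer transit time is t_i = b_i·n_i / q:
  layer 1 (silt): t_1 = 7.35 × 0.11 / 0.02005 = 40.33 d
  layer 2 (fractured sandstone): t_2 = 9.92 × 0.05 / 0.02005 = 24.74 d
Total t = Σ t_i = 65.06 days.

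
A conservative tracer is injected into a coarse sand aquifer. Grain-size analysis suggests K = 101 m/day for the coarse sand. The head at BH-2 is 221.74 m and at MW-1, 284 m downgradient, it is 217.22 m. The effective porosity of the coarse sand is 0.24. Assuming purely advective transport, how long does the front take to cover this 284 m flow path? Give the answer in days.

Hydraulic gradient i = (221.74 − 217.22) / 284 = 4.52 / 284 = 0.01592.
Darcy flux q = K · i = 101.0 × 0.01592 = 1.607 m/day.
Seepage velocity v = q / n_e = 1.607 / 0.24 = 6.698 m/day.
Travel time t = L / v = 284 / 6.698 = 42.40 days.

42.4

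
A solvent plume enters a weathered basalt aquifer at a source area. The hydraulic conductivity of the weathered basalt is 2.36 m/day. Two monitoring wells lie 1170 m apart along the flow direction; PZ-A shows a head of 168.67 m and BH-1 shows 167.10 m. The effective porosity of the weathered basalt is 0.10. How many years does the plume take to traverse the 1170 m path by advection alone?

Hydraulic gradient i = (168.67 − 167.10) / 1170 = 1.57 / 1170 = 0.001342.
Darcy flux q = K · i = 2.360 × 0.001342 = 0.003167 m/day.
Seepage velocity v = q / n_e = 0.003167 / 0.10 = 0.03167 m/day.
Travel time t = L / v = 1170 / 0.03167 = 36945 days = 101.2 years.

101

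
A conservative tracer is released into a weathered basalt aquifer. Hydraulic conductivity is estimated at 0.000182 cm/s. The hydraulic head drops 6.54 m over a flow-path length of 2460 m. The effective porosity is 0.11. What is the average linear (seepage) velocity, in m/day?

Convert K: 0.000182 cm/s × 864 = 0.1572 m/day.
Hydraulic gradient i = Δh / L = 6.54 / 2460 = 0.002659.
Darcy flux q = K · i = 0.1572 × 0.002659 = 0.0004180 m/day.
Seepage velocity v = q / n_e = 0.0004180 / 0.11 = 0.003800 m/day.

0.00380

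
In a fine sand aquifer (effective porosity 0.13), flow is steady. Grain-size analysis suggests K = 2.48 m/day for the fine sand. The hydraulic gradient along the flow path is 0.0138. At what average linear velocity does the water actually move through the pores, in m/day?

0.263

Hydraulic gradient i = 0.0138.
Darcy flux q = K · i = 2.480 × 0.01380 = 0.03422 m/day.
Seepage velocity v = q / n_e = 0.03422 / 0.13 = 0.2633 m/day.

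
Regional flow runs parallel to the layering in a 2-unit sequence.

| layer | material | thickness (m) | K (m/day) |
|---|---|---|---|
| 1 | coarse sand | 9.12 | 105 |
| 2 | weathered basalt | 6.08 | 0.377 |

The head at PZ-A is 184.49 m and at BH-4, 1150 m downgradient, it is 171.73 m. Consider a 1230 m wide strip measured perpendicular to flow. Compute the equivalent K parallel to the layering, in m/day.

63.2

Flow is parallel to layering, so each bed carries its own Darcy discharge and the transmissivities add.
Σ(K_i·b_i) = 105×9.12 + 0.377×6.08 = 959.9 m²/day.
Total thickness b = 15.20 m, so K_eq = Σ(K_i·b_i)/b = 63.15 m/day.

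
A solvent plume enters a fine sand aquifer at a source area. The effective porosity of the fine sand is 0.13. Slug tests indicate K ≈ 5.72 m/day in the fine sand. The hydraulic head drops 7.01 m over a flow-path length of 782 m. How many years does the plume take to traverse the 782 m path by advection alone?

5.43

Hydraulic gradient i = Δh / L = 7.01 / 782 = 0.008964.
Darcy flux q = K · i = 5.720 × 0.008964 = 0.05128 m/day.
Seepage velocity v = q / n_e = 0.05128 / 0.13 = 0.3944 m/day.
Travel time t = L / v = 782 / 0.3944 = 1983 days = 5.428 years.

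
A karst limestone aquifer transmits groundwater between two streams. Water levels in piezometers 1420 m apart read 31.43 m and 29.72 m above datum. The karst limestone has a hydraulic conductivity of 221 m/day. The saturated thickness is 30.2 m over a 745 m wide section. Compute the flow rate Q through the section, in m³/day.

5990

Cross-sectional area A = 745 × 30.2 = 22499 m².
Hydraulic gradient i = (31.43 − 29.72) / 1420 = 1.71 / 1420 = 0.001204.
Darcy's law: Q = K · A · i = 221.0 × 22499 × 0.001204 = 5988 m³/day.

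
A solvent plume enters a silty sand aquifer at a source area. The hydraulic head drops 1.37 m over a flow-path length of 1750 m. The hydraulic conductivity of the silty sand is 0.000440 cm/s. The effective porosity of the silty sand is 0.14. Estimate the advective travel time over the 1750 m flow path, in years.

Convert K: 0.000440 cm/s × 864 = 0.3802 m/day.
Hydraulic gradient i = Δh / L = 1.37 / 1750 = 0.0007829.
Darcy flux q = K · i = 0.3802 × 0.0007829 = 0.0002976 m/day.
Seepage velocity v = q / n_e = 0.0002976 / 0.14 = 0.002126 m/day.
Travel time t = L / v = 1750 / 0.002126 = 8.232e+05 days = 2254 years.

2250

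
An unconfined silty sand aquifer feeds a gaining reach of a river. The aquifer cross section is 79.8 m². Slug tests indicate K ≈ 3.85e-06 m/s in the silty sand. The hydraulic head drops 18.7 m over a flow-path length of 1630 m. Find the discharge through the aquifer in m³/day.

Convert K: 3.85e-06 m/s × 86400 = 0.3326 m/day.
Hydraulic gradient i = Δh / L = 18.7 / 1630 = 0.01147.
Darcy's law: Q = K · A · i = 0.3326 × 79.80 × 0.01147 = 0.3045 m³/day.

0.305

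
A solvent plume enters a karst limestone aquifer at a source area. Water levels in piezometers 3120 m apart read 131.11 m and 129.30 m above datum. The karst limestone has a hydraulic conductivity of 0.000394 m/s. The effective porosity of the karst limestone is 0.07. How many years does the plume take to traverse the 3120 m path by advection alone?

30.3

Convert K: 0.000394 m/s × 86400 = 34.04 m/day.
Hydraulic gradient i = (131.11 − 129.30) / 3120 = 1.81 / 3120 = 0.0005801.
Darcy flux q = K · i = 34.04 × 0.0005801 = 0.01975 m/day.
Seepage velocity v = q / n_e = 0.01975 / 0.07 = 0.2821 m/day.
Travel time t = L / v = 3120 / 0.2821 = 11059 days = 30.28 years.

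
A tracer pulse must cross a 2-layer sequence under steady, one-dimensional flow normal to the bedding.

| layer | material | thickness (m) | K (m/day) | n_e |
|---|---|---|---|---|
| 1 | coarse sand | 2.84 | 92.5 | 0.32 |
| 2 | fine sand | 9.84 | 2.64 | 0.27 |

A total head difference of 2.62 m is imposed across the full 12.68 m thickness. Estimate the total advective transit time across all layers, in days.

5.11

With flow normal to the layers, continuity requires the same specific discharge q through every layer.
Σ(b_i/K_i) = 2.84/92.5 + 9.84/2.64 = 3.758 d.
q = Δh / Σ(b_i/K_i) = 2.62 / 3.758 = 0.6972 m/day.
In each layer the seepage velocity is v_i = q/n_i, so the layer transit time is t_i = b_i·n_i / q:
  layer 1 (coarse sand): t_1 = 2.84 × 0.32 / 0.6972 = 1.304 d
  layer 2 (fine sand): t_2 = 9.84 × 0.27 / 0.6972 = 3.811 d
Total t = Σ t_i = 5.114 days.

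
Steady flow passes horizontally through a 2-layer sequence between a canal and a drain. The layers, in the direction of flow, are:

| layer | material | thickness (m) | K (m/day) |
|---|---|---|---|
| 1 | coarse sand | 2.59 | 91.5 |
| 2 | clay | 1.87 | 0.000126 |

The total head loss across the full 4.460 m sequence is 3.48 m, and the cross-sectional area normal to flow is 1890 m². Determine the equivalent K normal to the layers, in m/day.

0.000301

Flow is perpendicular to layering, so the layers act in series and the equivalent K is the thickness-weighted harmonic mean.
Total thickness L = 2.59 + 1.87 = 4.460 m.
Σ(b_i/K_i) = 2.59/91.5 + 1.87/0.000126 = 14841 d.
K_eq = L / Σ(b_i/K_i) = 4.460 / 14841 = 0.0003005 m/day.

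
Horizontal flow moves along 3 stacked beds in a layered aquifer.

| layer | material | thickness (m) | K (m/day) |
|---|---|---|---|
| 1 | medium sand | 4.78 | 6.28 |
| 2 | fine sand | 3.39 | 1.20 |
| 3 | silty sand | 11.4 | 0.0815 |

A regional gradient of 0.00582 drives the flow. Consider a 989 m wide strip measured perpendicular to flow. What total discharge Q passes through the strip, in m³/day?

Flow is parallel to layering, so each bed carries its own Darcy discharge and the transmissivities add.
Σ(K_i·b_i) = 6.28×4.78 + 1.20×3.39 + 0.0815×11.4 = 35.02 m²/day.
Hydraulic gradient i = 0.00582.
Q = Σ(K_i·b_i) · W · i = 35.02 × 989 × 0.005820 = 201.5 m³/day.

202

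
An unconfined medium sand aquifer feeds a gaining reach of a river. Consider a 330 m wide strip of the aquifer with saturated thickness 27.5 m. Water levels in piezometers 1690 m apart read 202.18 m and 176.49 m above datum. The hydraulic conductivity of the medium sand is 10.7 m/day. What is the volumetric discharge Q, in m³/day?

1480

Cross-sectional area A = 330 × 27.5 = 9075 m².
Hydraulic gradient i = (202.18 − 176.49) / 1690 = 25.69 / 1690 = 0.01520.
Darcy's law: Q = K · A · i = 10.70 × 9075 × 0.01520 = 1476 m³/day.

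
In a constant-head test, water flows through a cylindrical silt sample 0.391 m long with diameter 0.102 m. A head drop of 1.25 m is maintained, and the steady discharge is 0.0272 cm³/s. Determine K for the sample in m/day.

Cross-sectional area A = π·(d/2)² = π × (0.102/2)² = 0.008171 m².
Convert discharge: 0.0272 cm³/s = 2.720e-08 m³/s.
Darcy's law rearranged: K = Q·L / (A·Δh) = 2.720e-08 × 0.391 / (0.008171 × 1.25) = 1.041e-06 m/s = 0.08996 m/day.

0.0900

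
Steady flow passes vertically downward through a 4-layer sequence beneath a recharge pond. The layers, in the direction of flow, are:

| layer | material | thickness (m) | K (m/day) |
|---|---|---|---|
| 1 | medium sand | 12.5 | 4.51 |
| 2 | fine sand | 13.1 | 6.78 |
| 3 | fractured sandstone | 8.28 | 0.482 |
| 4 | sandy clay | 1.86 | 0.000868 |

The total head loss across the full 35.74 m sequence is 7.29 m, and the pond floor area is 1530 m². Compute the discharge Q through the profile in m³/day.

Flow is perpendicular to layering, so the layers act in series and the equivalent K is the thickness-weighted harmonic mean.
Total thickness L = 12.5 + 13.1 + 8.28 + 1.86 = 35.74 m.
Σ(b_i/K_i) = 12.5/4.51 + 13.1/6.78 + 8.28/0.482 + 1.86/0.000868 = 2165 d.
K_eq = L / Σ(b_i/K_i) = 35.74 / 2165 = 0.01651 m/day.
Q = K_eq · A · (Δh/L) = 0.01651 × 1530 × (7.29/35.74) = 5.152 m³/day.

5.15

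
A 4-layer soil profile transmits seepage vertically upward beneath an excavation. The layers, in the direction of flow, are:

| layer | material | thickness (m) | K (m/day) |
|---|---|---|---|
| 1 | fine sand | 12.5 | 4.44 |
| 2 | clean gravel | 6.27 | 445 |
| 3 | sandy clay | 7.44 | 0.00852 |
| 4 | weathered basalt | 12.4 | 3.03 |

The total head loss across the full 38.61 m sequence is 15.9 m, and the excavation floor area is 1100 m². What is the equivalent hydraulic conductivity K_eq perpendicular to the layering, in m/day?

0.0439

Flow is perpendicular to layering, so the layers act in series and the equivalent K is the thickness-weighted harmonic mean.
Total thickness L = 12.5 + 6.27 + 7.44 + 12.4 = 38.61 m.
Σ(b_i/K_i) = 12.5/4.44 + 6.27/445 + 7.44/0.00852 + 12.4/3.03 = 880.2 d.
K_eq = L / Σ(b_i/K_i) = 38.61 / 880.2 = 0.04387 m/day.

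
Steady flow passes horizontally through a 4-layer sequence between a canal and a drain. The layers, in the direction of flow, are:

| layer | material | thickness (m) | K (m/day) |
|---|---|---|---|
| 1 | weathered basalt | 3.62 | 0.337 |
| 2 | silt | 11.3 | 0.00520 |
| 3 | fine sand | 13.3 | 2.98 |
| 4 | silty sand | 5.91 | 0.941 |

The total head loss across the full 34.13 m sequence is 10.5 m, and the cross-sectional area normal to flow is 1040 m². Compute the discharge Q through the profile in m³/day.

Flow is perpendicular to layering, so the layers act in series and the equivalent K is the thickness-weighted harmonic mean.
Total thickness L = 3.62 + 11.3 + 13.3 + 5.91 = 34.13 m.
Σ(b_i/K_i) = 3.62/0.337 + 11.3/0.00520 + 13.3/2.98 + 5.91/0.941 = 2195 d.
K_eq = L / Σ(b_i/K_i) = 34.13 / 2195 = 0.01555 m/day.
Q = K_eq · A · (Δh/L) = 0.01555 × 1040 × (10.5/34.13) = 4.976 m³/day.

4.98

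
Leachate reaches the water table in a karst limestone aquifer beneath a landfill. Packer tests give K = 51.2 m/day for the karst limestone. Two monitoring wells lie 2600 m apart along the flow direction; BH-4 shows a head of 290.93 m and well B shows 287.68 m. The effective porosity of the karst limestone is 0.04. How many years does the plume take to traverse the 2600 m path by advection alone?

4.45

Hydraulic gradient i = (290.93 − 287.68) / 2600 = 3.25 / 2600 = 0.001250.
Darcy flux q = K · i = 51.20 × 0.001250 = 0.06400 m/day.
Seepage velocity v = q / n_e = 0.06400 / 0.04 = 1.600 m/day.
Travel time t = L / v = 2600 / 1.600 = 1625 days = 4.449 years.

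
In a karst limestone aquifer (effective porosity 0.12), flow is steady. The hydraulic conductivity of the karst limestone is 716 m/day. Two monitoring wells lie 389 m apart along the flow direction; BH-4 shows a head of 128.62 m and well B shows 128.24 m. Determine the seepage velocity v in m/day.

Hydraulic gradient i = (128.62 − 128.24) / 389 = 0.38 / 389 = 0.0009769.
Darcy flux q = K · i = 716.0 × 0.0009769 = 0.6994 m/day.
Seepage velocity v = q / n_e = 0.6994 / 0.12 = 5.829 m/day.

5.83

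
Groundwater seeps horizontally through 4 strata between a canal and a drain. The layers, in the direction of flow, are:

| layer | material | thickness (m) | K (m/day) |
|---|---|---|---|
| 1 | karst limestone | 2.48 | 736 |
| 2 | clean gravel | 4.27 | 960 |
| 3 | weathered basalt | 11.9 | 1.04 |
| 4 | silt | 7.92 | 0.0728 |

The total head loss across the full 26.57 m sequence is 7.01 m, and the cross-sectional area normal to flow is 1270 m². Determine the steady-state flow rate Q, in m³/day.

Flow is perpendicular to layering, so the layers act in series and the equivalent K is the thickness-weighted harmonic mean.
Total thickness L = 2.48 + 4.27 + 11.9 + 7.92 = 26.57 m.
Σ(b_i/K_i) = 2.48/736 + 4.27/960 + 11.9/1.04 + 7.92/0.0728 = 120.2 d.
K_eq = L / Σ(b_i/K_i) = 26.57 / 120.2 = 0.2210 m/day.
Q = K_eq · A · (Δh/L) = 0.2210 × 1270 × (7.01/26.57) = 74.04 m³/day.

74.0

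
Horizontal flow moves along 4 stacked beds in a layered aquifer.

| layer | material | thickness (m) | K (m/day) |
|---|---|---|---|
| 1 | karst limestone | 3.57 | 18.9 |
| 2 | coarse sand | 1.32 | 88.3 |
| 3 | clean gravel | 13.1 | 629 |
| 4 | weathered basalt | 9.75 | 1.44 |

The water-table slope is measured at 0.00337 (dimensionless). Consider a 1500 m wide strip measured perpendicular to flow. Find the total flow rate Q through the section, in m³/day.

Flow is parallel to layering, so each bed carries its own Darcy discharge and the transmissivities add.
Σ(K_i·b_i) = 18.9×3.57 + 88.3×1.32 + 629×13.1 + 1.44×9.75 = 8438 m²/day.
Hydraulic gradient i = 0.00337.
Q = Σ(K_i·b_i) · W · i = 8438 × 1500 × 0.003370 = 42654 m³/day.

42700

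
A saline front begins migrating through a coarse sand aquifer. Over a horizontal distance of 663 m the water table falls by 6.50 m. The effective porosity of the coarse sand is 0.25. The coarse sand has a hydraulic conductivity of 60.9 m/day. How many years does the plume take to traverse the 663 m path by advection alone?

0.760

Hydraulic gradient i = Δh / L = 6.50 / 663 = 0.009804.
Darcy flux q = K · i = 60.90 × 0.009804 = 0.5971 m/day.
Seepage velocity v = q / n_e = 0.5971 / 0.25 = 2.388 m/day.
Travel time t = L / v = 663 / 2.388 = 277.6 days = 0.7601 years.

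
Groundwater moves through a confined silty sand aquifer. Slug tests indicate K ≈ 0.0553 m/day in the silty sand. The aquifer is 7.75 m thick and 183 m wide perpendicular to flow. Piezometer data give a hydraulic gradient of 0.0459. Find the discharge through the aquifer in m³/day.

3.60

Cross-sectional area A = 183 × 7.75 = 1418 m².
Hydraulic gradient i = 0.0459.
Darcy's law: Q = K · A · i = 0.05530 × 1418 × 0.04590 = 3.600 m³/day.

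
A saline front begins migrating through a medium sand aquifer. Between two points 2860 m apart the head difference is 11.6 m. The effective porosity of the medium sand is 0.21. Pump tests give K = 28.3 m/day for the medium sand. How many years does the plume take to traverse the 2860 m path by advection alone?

Hydraulic gradient i = Δh / L = 11.6 / 2860 = 0.004056.
Darcy flux q = K · i = 28.30 × 0.004056 = 0.1148 m/day.
Seepage velocity v = q / n_e = 0.1148 / 0.21 = 0.5466 m/day.
Travel time t = L / v = 2860 / 0.5466 = 5232 days = 14.33 years.

14.3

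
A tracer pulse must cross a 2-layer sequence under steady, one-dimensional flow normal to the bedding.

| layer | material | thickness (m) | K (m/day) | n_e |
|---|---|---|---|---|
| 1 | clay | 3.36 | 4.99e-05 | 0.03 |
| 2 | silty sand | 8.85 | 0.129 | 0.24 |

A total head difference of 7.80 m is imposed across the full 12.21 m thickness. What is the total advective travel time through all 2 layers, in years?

With flow normal to the layers, continuity requires the same specific discharge q through every layer.
Σ(b_i/K_i) = 3.36/4.99e-05 + 8.85/0.129 = 67403 d.
q = Δh / Σ(b_i/K_i) = 7.80 / 67403 = 0.0001157 m/day.
In each layer the seepage velocity is v_i = q/n_i, so the layer transit time is t_i = b_i·n_i / q:
  layer 1 (clay): t_1 = 3.36 × 0.03 / 0.0001157 = 871.1 d
  layer 2 (silty sand): t_2 = 8.85 × 0.24 / 0.0001157 = 18354 d
Total t = Σ t_i = 19225 days = 52.64 years.

52.6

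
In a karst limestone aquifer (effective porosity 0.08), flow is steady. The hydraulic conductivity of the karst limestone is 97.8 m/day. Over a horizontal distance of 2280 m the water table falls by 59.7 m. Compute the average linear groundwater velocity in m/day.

32.0

Hydraulic gradient i = Δh / L = 59.7 / 2280 = 0.02618.
Darcy flux q = K · i = 97.80 × 0.02618 = 2.561 m/day.
Seepage velocity v = q / n_e = 2.561 / 0.08 = 32.01 m/day.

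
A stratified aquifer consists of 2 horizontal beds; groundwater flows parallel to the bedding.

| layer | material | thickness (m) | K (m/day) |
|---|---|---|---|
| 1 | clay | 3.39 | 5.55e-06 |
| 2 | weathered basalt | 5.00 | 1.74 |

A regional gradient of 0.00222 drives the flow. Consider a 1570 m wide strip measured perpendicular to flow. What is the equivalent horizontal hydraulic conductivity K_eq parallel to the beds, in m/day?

Flow is parallel to layering, so each bed carries its own Darcy discharge and the transmissivities add.
Σ(K_i·b_i) = 5.55e-06×3.39 + 1.74×5.00 = 8.700 m²/day.
Total thickness b = 8.390 m, so K_eq = Σ(K_i·b_i)/b = 1.037 m/day.

1.04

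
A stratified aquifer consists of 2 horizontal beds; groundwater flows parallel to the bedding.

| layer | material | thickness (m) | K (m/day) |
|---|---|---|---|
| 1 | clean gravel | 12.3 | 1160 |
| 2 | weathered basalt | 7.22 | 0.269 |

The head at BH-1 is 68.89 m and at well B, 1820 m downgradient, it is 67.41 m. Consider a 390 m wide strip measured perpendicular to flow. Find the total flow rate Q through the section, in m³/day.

Flow is parallel to layering, so each bed carries its own Darcy discharge and the transmissivities add.
Σ(K_i·b_i) = 1160×12.3 + 0.269×7.22 = 14270 m²/day.
Hydraulic gradient i = (68.89 − 67.41) / 1820 = 1.48 / 1820 = 0.0008132.
Q = Σ(K_i·b_i) · W · i = 14270 × 390 × 0.0008132 = 4526 m³/day.

4530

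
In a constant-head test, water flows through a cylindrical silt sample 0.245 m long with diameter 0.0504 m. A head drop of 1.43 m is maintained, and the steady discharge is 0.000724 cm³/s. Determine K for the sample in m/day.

0.00537

Cross-sectional area A = π·(d/2)² = π × (0.0504/2)² = 0.001995 m².
Convert discharge: 0.000724 cm³/s = 7.240e-10 m³/s.
Darcy's law rearranged: K = Q·L / (A·Δh) = 7.240e-10 × 0.245 / (0.001995 × 1.43) = 6.218e-08 m/s = 0.005372 m/day.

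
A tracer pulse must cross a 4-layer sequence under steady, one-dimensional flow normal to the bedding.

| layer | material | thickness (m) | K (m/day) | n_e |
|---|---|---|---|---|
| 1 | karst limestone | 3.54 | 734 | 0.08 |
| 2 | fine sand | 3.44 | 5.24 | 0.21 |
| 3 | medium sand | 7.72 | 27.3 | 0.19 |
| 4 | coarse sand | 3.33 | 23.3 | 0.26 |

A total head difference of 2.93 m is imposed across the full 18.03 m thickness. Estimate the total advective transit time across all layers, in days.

With flow normal to the layers, continuity requires the same specific discharge q through every layer.
Σ(b_i/K_i) = 3.54/734 + 3.44/5.24 + 7.72/27.3 + 3.33/23.3 = 1.087 d.
q = Δh / Σ(b_i/K_i) = 2.93 / 1.087 = 2.695 m/day.
In each layer the seepage velocity is v_i = q/n_i, so the layer transit time is t_i = b_i·n_i / q:
  layer 1 (karst limestone): t_1 = 3.54 × 0.08 / 2.695 = 0.1051 d
  layer 2 (fine sand): t_2 = 3.44 × 0.21 / 2.695 = 0.2680 d
  layer 3 (medium sand): t_3 = 7.72 × 0.19 / 2.695 = 0.5442 d
  layer 4 (coarse sand): t_4 = 3.33 × 0.26 / 2.695 = 0.3212 d
Total t = Σ t_i = 1.238 days.

1.24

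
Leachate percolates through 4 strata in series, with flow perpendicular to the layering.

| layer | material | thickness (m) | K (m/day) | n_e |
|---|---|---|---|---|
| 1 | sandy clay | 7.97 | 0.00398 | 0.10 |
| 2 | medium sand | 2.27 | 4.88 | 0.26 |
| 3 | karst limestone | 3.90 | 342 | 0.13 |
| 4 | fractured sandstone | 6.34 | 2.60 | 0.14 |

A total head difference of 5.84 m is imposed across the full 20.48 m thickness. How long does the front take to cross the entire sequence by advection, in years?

With flow normal to the layers, continuity requires the same specific discharge q through every layer.
Σ(b_i/K_i) = 7.97/0.00398 + 2.27/4.88 + 3.90/342 + 6.34/2.60 = 2005 d.
q = Δh / Σ(b_i/K_i) = 5.84 / 2005 = 0.002912 m/day.
In each layer the seepage velocity is v_i = q/n_i, so the layer transit time is t_i = b_i·n_i / q:
  layer 1 (sandy clay): t_1 = 7.97 × 0.10 / 0.002912 = 273.7 d
  layer 2 (medium sand): t_2 = 2.27 × 0.26 / 0.002912 = 202.7 d
  layer 3 (karst limestone): t_3 = 3.90 × 0.13 / 0.002912 = 174.1 d
  layer 4 (fractured sandstone): t_4 = 6.34 × 0.14 / 0.002912 = 304.8 d
Total t = Σ t_i = 955.3 days = 2.615 years.

2.62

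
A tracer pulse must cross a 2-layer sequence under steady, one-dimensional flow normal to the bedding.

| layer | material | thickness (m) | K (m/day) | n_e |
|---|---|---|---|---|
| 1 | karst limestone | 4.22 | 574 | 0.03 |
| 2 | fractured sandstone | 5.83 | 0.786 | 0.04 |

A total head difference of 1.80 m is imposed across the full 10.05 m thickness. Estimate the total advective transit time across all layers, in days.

1.48

With flow normal to the layers, continuity requires the same specific discharge q through every layer.
Σ(b_i/K_i) = 4.22/574 + 5.83/0.786 = 7.425 d.
q = Δh / Σ(b_i/K_i) = 1.80 / 7.425 = 0.2424 m/day.
In each layer the seepage velocity is v_i = q/n_i, so the layer transit time is t_i = b_i·n_i / q:
  layer 1 (karst limestone): t_1 = 4.22 × 0.03 / 0.2424 = 0.5222 d
  layer 2 (fractured sandstone): t_2 = 5.83 × 0.04 / 0.2424 = 0.9619 d
Total t = Σ t_i = 1.484 days.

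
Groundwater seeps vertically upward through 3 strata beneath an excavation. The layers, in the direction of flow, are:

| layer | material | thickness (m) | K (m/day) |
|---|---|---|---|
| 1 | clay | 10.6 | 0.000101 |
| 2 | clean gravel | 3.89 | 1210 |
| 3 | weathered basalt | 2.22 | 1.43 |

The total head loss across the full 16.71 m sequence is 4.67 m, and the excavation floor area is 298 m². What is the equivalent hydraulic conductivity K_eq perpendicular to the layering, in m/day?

Flow is perpendicular to layering, so the layers act in series and the equivalent K is the thickness-weighted harmonic mean.
Total thickness L = 10.6 + 3.89 + 2.22 = 16.71 m.
Σ(b_i/K_i) = 10.6/0.000101 + 3.89/1210 + 2.22/1.43 = 1.050e+05 d.
K_eq = L / Σ(b_i/K_i) = 16.71 / 1.050e+05 = 0.0001592 m/day.

0.000159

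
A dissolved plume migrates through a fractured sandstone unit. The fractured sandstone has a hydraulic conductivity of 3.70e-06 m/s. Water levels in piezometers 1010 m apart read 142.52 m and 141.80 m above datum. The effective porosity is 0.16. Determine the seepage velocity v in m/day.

Convert K: 3.70e-06 m/s × 86400 = 0.3197 m/day.
Hydraulic gradient i = (142.52 − 141.80) / 1010 = 0.72 / 1010 = 0.0007129.
Darcy flux q = K · i = 0.3197 × 0.0007129 = 0.0002279 m/day.
Seepage velocity v = q / n_e = 0.0002279 / 0.16 = 0.001424 m/day.

0.00142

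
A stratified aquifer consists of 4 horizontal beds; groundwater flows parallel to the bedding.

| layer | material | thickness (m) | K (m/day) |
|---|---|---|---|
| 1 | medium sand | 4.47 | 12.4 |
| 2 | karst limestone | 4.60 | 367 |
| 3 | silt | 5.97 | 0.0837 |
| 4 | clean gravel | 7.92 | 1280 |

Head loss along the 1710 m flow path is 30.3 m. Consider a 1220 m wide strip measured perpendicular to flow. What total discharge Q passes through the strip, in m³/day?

257000

Flow is parallel to layering, so each bed carries its own Darcy discharge and the transmissivities add.
Σ(K_i·b_i) = 12.4×4.47 + 367×4.60 + 0.0837×5.97 + 1280×7.92 = 11882 m²/day.
Hydraulic gradient i = Δh / L = 30.3 / 1710 = 0.01772.
Q = Σ(K_i·b_i) · W · i = 11882 × 1220 × 0.01772 = 2.569e+05 m³/day.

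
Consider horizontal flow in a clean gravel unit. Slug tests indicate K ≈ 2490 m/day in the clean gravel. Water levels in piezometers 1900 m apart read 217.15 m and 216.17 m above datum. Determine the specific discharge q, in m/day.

Hydraulic gradient i = (217.15 − 216.17) / 1900 = 0.98 / 1900 = 0.0005158.
Specific discharge q = K · i = 2490 × 0.0005158 = 1.284 m/day.

1.28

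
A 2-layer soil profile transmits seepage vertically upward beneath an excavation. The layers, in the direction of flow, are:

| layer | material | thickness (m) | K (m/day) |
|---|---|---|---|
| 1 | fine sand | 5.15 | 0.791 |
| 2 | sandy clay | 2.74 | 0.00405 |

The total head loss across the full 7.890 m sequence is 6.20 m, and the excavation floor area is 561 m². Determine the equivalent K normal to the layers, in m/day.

0.0116

Flow is perpendicular to layering, so the layers act in series and the equivalent K is the thickness-weighted harmonic mean.
Total thickness L = 5.15 + 2.74 = 7.890 m.
Σ(b_i/K_i) = 5.15/0.791 + 2.74/0.00405 = 683.1 d.
K_eq = L / Σ(b_i/K_i) = 7.890 / 683.1 = 0.01155 m/day.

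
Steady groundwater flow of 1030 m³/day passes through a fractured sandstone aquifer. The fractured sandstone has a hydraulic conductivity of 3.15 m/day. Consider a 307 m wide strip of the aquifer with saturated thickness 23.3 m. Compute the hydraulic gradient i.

Cross-sectional area A = 307 × 23.3 = 7153 m².
From Q = K·A·i, i = Q / (K·A) = 1030 / (3.150 × 7153) = 0.04571.

0.0457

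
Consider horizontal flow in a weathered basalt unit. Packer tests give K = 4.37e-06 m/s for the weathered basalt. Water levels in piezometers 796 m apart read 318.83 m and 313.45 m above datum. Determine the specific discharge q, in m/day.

0.00255

Convert K: 4.37e-06 m/s × 86400 = 0.3776 m/day.
Hydraulic gradient i = (318.83 − 313.45) / 796 = 5.38 / 796 = 0.006759.
Specific discharge q = K · i = 0.3776 × 0.006759 = 0.002552 m/day.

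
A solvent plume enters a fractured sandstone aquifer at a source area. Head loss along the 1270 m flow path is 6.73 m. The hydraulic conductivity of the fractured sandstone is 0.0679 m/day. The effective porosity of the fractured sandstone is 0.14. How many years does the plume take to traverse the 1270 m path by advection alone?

1350

Hydraulic gradient i = Δh / L = 6.73 / 1270 = 0.005299.
Darcy flux q = K · i = 0.06790 × 0.005299 = 0.0003598 m/day.
Seepage velocity v = q / n_e = 0.0003598 / 0.14 = 0.002570 m/day.
Travel time t = L / v = 1270 / 0.002570 = 4.941e+05 days = 1353 years.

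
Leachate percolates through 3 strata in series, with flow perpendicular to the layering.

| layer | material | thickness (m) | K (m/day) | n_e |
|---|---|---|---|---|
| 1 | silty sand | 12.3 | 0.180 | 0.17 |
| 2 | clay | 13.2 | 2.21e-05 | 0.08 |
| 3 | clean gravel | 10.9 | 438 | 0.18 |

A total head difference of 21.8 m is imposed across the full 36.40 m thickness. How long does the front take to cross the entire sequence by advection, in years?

383

With flow normal to the layers, continuity requires the same specific discharge q through every layer.
Σ(b_i/K_i) = 12.3/0.180 + 13.2/2.21e-05 + 10.9/438 = 5.974e+05 d.
q = Δh / Σ(b_i/K_i) = 21.8 / 5.974e+05 = 3.649e-05 m/day.
In each layer the seepage velocity is v_i = q/n_i, so the layer transit time is t_i = b_i·n_i / q:
  layer 1 (silty sand): t_1 = 12.3 × 0.17 / 3.649e-05 = 57297 d
  layer 2 (clay): t_2 = 13.2 × 0.08 / 3.649e-05 = 28936 d
  layer 3 (clean gravel): t_3 = 10.9 × 0.18 / 3.649e-05 = 53762 d
Total t = Σ t_i = 1.400e+05 days = 383.3 years.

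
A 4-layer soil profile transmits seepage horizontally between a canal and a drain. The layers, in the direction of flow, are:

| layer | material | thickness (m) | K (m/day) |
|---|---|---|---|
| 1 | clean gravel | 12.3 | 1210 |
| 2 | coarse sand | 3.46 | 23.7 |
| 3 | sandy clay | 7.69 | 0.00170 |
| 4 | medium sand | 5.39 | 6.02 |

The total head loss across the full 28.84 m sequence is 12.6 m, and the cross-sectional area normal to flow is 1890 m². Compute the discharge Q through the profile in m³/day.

5.26

Flow is perpendicular to layering, so the layers act in series and the equivalent K is the thickness-weighted harmonic mean.
Total thickness L = 12.3 + 3.46 + 7.69 + 5.39 = 28.84 m.
Σ(b_i/K_i) = 12.3/1210 + 3.46/23.7 + 7.69/0.00170 + 5.39/6.02 = 4525 d.
K_eq = L / Σ(b_i/K_i) = 28.84 / 4525 = 0.006374 m/day.
Q = K_eq · A · (Δh/L) = 0.006374 × 1890 × (12.6/28.84) = 5.263 m³/day.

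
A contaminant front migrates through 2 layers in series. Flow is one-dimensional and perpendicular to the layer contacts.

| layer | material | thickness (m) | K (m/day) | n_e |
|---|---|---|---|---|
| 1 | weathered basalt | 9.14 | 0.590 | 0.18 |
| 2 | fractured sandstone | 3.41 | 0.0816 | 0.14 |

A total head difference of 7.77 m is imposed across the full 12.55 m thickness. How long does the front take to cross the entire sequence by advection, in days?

15.6

With flow normal to the layers, continuity requires the same specific discharge q through every layer.
Σ(b_i/K_i) = 9.14/0.590 + 3.41/0.0816 = 57.28 d.
q = Δh / Σ(b_i/K_i) = 7.77 / 57.28 = 0.1356 m/day.
In each layer the seepage velocity is v_i = q/n_i, so the layer transit time is t_i = b_i·n_i / q:
  layer 1 (weathered basalt): t_1 = 9.14 × 0.18 / 0.1356 = 12.13 d
  layer 2 (fractured sandstone): t_2 = 3.41 × 0.14 / 0.1356 = 3.519 d
Total t = Σ t_i = 15.65 days.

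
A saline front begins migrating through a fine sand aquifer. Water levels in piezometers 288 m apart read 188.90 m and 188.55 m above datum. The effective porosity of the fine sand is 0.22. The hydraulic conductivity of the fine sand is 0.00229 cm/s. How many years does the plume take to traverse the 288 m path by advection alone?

Convert K: 0.00229 cm/s × 864 = 1.979 m/day.
Hydraulic gradient i = (188.90 − 188.55) / 288 = 0.35 / 288 = 0.001215.
Darcy flux q = K · i = 1.979 × 0.001215 = 0.002404 m/day.
Seepage velocity v = q / n_e = 0.002404 / 0.22 = 0.01093 m/day.
Travel time t = L / v = 288 / 0.01093 = 26351 days = 72.14 years.

72.1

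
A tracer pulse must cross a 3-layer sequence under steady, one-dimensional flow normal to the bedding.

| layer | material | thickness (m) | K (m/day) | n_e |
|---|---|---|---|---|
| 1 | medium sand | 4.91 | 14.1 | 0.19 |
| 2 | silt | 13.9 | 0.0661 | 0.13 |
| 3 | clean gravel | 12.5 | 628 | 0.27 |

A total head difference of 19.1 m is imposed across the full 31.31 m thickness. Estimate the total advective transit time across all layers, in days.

67.4

With flow normal to the layers, continuity requires the same specific discharge q through every layer.
Σ(b_i/K_i) = 4.91/14.1 + 13.9/0.0661 + 12.5/628 = 210.7 d.
q = Δh / Σ(b_i/K_i) = 19.1 / 210.7 = 0.09067 m/day.
In each layer the seepage velocity is v_i = q/n_i, so the layer transit time is t_i = b_i·n_i / q:
  layer 1 (medium sand): t_1 = 4.91 × 0.19 / 0.09067 = 10.29 d
  layer 2 (silt): t_2 = 13.9 × 0.13 / 0.09067 = 19.93 d
  layer 3 (clean gravel): t_3 = 12.5 × 0.27 / 0.09067 = 37.22 d
Total t = Σ t_i = 67.44 days.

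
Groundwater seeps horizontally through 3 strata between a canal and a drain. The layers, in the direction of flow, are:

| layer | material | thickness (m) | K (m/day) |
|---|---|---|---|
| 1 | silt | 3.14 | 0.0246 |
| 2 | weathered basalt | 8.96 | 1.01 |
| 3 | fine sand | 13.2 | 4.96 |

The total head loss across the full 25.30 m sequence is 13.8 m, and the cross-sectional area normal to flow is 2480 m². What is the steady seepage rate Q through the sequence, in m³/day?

Flow is perpendicular to layering, so the layers act in series and the equivalent K is the thickness-weighted harmonic mean.
Total thickness L = 3.14 + 8.96 + 13.2 = 25.30 m.
Σ(b_i/K_i) = 3.14/0.0246 + 8.96/1.01 + 13.2/4.96 = 139.2 d.
K_eq = L / Σ(b_i/K_i) = 25.30 / 139.2 = 0.1818 m/day.
Q = K_eq · A · (Δh/L) = 0.1818 × 2480 × (13.8/25.30) = 245.9 m³/day.

246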